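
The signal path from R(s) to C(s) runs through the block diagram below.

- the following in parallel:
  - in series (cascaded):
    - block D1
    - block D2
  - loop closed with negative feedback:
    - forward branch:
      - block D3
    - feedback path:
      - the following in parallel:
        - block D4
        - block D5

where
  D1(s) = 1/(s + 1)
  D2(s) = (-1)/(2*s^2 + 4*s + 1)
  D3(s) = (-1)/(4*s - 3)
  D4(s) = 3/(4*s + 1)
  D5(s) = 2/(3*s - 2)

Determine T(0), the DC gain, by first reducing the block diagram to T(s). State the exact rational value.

1. combine D1, D2 in series, giving (-1)/(2*s^3 + 6*s^2 + 5*s + 1)
2. sum the parallel branches D4, D5, giving (17*s - 4)/(12*s^2 - 5*s - 2)
3. feedback reduction of D3, (D4+D5), giving (-12*s^2 + 5*s + 2)/(48*s^3 - 56*s^2 - 10*s + 10)
4. parallel reduction of (D1*D2), [D3/(1+D3*(D4+D5))], giving (-24*s^5 - 62*s^4 - 74*s^3 + 81*s^2 + 25*s - 8)/(96*s^6 + 176*s^5 - 116*s^4 - 272*s^3 - 46*s^2 + 40*s + 10)
Evaluating the step-4 result (the overall T(s)) at s = 0 gives T(0) = -8/10 = -4/5.

Answer: -4/5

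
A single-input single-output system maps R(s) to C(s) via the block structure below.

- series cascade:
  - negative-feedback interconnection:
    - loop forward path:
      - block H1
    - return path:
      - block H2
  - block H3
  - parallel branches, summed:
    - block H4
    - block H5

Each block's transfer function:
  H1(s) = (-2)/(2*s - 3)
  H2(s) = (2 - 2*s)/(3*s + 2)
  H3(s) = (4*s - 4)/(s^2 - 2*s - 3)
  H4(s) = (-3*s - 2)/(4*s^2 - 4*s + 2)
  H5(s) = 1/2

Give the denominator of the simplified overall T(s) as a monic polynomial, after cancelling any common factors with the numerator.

Step 1 - feedback reduction of H1, H2 = (-6*s - 4)/(6*s^2 - s - 10)
Step 2 - reduce the parallel group H4, H5 = (2*s^2 - 5*s - 1)/(4*s^2 - 4*s + 2)
Step 3 - combine [H1/(1+H1*H2)], H3, (H4+H5) in series = (-24*s^4 + 68*s^3 + 8*s^2 - 44*s - 8)/(12*s^6 - 38*s^5 - 20*s^4 + 85*s^3 - 12*s^2 - 37*s + 30)
The result of step 3 is T(s) in lowest terms. Its denominator has leading coefficient 12; dividing the denominator through by 12 makes it monic.

Hence the answer: s^6 - 19*s^5/6 - 5*s^4/3 + 85*s^3/12 - s^2 - 37*s/12 + 5/2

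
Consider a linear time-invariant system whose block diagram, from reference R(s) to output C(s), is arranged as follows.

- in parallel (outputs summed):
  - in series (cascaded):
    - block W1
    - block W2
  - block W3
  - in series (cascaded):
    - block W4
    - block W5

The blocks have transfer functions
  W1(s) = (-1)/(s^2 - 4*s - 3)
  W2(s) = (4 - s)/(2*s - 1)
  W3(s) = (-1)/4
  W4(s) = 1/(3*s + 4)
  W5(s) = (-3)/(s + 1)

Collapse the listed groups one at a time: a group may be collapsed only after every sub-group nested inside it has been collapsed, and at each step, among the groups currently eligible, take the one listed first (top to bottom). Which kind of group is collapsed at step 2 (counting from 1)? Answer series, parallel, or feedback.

[1] cascade W1, W2
[2] reduce the series chain W4, W5
[3] parallel reduction of (W1*W2), W3, (W4*W5)
So the answer for step 2 is series.

Hence the answer: series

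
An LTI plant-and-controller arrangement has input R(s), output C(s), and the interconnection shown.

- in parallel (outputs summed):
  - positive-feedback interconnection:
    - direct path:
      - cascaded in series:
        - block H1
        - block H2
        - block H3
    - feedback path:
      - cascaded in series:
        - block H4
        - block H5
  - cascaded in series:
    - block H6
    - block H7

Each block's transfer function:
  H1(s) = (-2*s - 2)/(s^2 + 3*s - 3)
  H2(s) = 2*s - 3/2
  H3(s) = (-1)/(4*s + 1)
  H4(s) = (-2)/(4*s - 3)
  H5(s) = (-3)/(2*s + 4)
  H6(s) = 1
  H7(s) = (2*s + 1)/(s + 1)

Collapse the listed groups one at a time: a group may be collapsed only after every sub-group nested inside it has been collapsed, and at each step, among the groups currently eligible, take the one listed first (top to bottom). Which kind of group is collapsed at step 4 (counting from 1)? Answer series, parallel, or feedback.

Step 1: combine H1, H2, H3 in series
Step 2: combine H4, H5 in series
Step 3: collapse the loop ((H1*H2*H3) forward, (H4*H5) return)
Step 4: reduce the series chain H6, H7
Step 5: reduce the parallel group [(H1*H2*H3)/(1-(H1*H2*H3)*(H4*H5))], (H6*H7)
At step 4 the group reduced is series.

Hence the answer: series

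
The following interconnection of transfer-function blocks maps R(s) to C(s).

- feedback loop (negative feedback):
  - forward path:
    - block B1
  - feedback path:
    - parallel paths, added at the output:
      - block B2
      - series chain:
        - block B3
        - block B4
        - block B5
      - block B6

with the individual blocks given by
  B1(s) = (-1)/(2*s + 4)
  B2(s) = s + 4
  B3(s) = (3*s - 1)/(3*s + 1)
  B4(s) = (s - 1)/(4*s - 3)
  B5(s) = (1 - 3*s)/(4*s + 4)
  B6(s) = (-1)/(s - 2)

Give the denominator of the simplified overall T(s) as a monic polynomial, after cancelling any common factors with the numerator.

Reducing step by step:

Step 1. multiply B3, B4, B5 (series): (-9*s^3 + 15*s^2 - 7*s + 1)/(48*s^3 + 28*s^2 - 32*s - 12)
Step 2. parallel reduction of B2, (B3*B4*B5), B6: (48*s^5 + 115*s^4 - 375*s^3 - 365*s^2 + 279*s + 106)/(48*s^4 - 68*s^3 - 88*s^2 + 52*s + 24)
Step 3. reduce the feedback loop with forward B1 and return (B2+(B3*B4*B5)+B6): (-48*s^4 + 68*s^3 + 88*s^2 - 52*s - 24)/(48*s^5 - 59*s^4 - 73*s^3 + 117*s^2 - 23*s - 10)
No further cancellation is possible in the step-3 result, so that is T(s). Its denominator becomes monic after dividing by the leading coefficient 48.

Answer: s^5 - 59*s^4/48 - 73*s^3/48 + 39*s^2/16 - 23*s/48 - 5/24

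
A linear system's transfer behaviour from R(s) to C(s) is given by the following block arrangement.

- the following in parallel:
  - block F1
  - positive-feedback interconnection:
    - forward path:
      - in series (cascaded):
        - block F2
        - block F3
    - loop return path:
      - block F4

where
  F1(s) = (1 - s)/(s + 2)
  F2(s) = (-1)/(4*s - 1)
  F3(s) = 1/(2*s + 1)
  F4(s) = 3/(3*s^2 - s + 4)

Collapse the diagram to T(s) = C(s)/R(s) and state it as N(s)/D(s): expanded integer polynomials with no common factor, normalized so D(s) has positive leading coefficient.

The answer is (-24*s^5 + 26*s^4 - 32*s^3 + 13*s^2 + 8*s - 9)/(24*s^5 + 46*s^4 + 23*s^3 + 63*s^2 + 17*s - 2).

Reasoning:
[1] series reduction of F2, F3: (-1)/(8*s^2 + 2*s - 1)
[2] close the feedback loop around (F2*F3), F4: (-3*s^2 + s - 4)/(24*s^4 - 2*s^3 + 27*s^2 + 9*s - 1)
[3] reduce the parallel group F1, [(F2*F3)/(1-(F2*F3)*F4)]; the result is T(s) itself (integer coefficients, no common factor, positive leading denominator coefficient)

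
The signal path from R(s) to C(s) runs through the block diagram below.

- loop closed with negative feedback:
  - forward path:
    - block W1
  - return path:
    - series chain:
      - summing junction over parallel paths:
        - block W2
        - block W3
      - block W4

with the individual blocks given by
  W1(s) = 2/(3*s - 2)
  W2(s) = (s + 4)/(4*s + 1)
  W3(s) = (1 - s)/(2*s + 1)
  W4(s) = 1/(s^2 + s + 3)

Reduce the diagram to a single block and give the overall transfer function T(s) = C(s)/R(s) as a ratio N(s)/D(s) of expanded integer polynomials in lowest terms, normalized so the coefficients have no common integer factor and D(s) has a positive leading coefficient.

First reduce the diagram to T(s).

Step 1. parallel reduction of W2, W3 -> (-2*s^2 + 12*s + 5)/(8*s^2 + 6*s + 1)
Step 2. series reduction of (W2+W3), W4 -> (-2*s^2 + 12*s + 5)/(8*s^4 + 14*s^3 + 31*s^2 + 19*s + 3)
Step 3. collapse the loop (W1 forward, ((W2+W3)*W4) return), which is the overall transfer function T(s) = C(s)/R(s) in lowest terms

Answer: (16*s^4 + 28*s^3 + 62*s^2 + 38*s + 6)/(24*s^5 + 26*s^4 + 65*s^3 - 9*s^2 - 5*s + 4)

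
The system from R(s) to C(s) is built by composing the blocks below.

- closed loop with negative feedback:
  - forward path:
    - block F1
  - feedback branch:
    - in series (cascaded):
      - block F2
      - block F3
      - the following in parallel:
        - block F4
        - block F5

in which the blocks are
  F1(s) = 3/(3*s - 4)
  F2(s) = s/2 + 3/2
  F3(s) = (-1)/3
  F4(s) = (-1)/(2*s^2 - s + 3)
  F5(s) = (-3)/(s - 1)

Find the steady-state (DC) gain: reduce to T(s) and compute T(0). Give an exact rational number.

Step 1: reduce the parallel group F4, F5 -> (-6*s^2 + 2*s - 8)/(2*s^3 - 3*s^2 + 4*s - 3)
Step 2: series reduction of F2, F3, (F4+F5) -> (3*s^3 + 8*s^2 + s + 12)/(6*s^3 - 9*s^2 + 12*s - 9)
Step 3: reduce the feedback loop with forward F1 and return (F2*F3*(F4+F5)) -> (6*s^3 - 9*s^2 + 12*s - 9)/(6*s^4 - 14*s^3 + 32*s^2 - 24*s + 24)
Evaluating the step-3 result (the overall T(s)) at s = 0 gives T(0) = -9/24 = -3/8.

Therefore the answer is -3/8.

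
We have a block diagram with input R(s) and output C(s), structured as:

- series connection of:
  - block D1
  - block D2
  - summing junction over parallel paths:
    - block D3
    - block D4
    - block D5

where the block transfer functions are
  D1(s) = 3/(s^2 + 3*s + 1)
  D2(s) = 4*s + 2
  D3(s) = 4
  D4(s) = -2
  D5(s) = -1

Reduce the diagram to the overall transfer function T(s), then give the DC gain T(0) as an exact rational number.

First reduce the diagram to T(s).

[1] parallel reduction of D3, D4, D5: 1
[2] multiply D1, D2, (D3+D4+D5) (series): (12*s + 6)/(s^2 + 3*s + 1)
DC gain: substitute s = 0 into T(s) from step 2: T(0) = 6/1 = 6.

Answer: 6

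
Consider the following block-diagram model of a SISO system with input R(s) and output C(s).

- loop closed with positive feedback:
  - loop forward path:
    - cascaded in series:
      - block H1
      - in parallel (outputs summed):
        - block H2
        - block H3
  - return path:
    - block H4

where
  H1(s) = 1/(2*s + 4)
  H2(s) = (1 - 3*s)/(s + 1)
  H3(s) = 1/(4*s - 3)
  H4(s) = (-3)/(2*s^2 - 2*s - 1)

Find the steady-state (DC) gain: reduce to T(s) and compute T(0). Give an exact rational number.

Answer: 1/3

Working:
1. parallel reduction of H2, H3; result (-12*s^2 + 14*s - 2)/(4*s^2 + s - 3)
2. multiply H1, (H2+H3) (series); result (-6*s^2 + 7*s - 1)/(4*s^3 + 9*s^2 - s - 6)
3. collapse the loop ((H1*(H2+H3)) forward, H4 return); result (-12*s^4 + 26*s^3 - 10*s^2 - 5*s + 1)/(8*s^5 + 10*s^4 - 24*s^3 - 37*s^2 + 34*s + 3)
DC gain: substitute s = 0 into T(s) from step 3: T(0) = 1/3.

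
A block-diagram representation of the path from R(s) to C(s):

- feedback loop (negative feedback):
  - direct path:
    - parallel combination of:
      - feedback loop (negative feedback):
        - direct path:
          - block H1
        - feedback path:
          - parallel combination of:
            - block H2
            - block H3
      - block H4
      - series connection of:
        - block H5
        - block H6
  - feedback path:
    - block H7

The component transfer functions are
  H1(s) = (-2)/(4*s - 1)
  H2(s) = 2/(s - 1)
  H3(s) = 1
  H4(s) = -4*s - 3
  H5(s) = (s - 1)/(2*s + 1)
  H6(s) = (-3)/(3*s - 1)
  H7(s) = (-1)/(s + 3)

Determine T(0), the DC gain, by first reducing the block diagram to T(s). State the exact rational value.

Answer: -24/11

Working:
1. reduce the parallel group H2, H3: (s + 1)/(s - 1)
2. collapse the loop (H1 forward, (H2+H3) return): (2 - 2*s)/(4*s^2 - 7*s - 1)
3. series reduction of H5, H6: (3 - 3*s)/(6*s^2 + s - 1)
4. parallel reduction of [H1/(1+H1*(H2+H3))], H4, (H5*H6): (-96*s^5 + 80*s^4 + 158*s^3 + 70*s^2 - 36*s - 8)/(24*s^4 - 38*s^3 - 17*s^2 + 6*s + 1)
5. apply the feedback formula to ([H1/(1+H1*(H2+H3))]+H4+(H5*H6)), H7: (-96*s^6 - 208*s^5 + 398*s^4 + 544*s^3 + 174*s^2 - 116*s - 24)/(120*s^5 - 46*s^4 - 289*s^3 - 115*s^2 + 55*s + 11)
The step-5 result is T(s). Setting s = 0: T(0) = -24/11.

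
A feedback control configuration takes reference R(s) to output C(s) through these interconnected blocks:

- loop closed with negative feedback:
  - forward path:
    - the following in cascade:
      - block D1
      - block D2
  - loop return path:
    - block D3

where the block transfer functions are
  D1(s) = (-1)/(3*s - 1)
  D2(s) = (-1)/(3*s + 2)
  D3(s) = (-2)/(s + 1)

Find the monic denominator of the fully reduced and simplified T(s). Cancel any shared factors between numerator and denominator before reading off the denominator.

Reducing step by step:

1. multiply D1, D2 (series) gives 1/(9*s^2 + 3*s - 2)
2. reduce the feedback loop with forward (D1*D2) and return D3 gives (s + 1)/(9*s^3 + 12*s^2 + s - 4)
That last expression is T(s), already simplified. Scaling its denominator by 1/9 (the reciprocal of the leading coefficient) yields the monic denominator.

Answer: s^3 + 4*s^2/3 + s/9 - 4/9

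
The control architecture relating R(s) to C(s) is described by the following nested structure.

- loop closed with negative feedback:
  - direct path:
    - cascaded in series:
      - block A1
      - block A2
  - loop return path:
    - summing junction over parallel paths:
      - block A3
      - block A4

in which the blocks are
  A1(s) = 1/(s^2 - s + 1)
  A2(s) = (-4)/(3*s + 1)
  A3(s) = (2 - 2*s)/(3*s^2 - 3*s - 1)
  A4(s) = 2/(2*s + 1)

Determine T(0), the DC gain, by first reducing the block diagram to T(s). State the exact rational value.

Answer: -4

Working:
Step 1: multiply A1, A2 (series) gives (-4)/(3*s^3 - 2*s^2 + 2*s + 1)
Step 2: sum the parallel branches A3, A4 gives (2*s^2 - 4*s)/(6*s^3 - 3*s^2 - 5*s - 1)
Step 3: feedback reduction of (A1*A2), (A3+A4) gives (-24*s^3 + 12*s^2 + 20*s + 4)/(18*s^6 - 21*s^5 + 3*s^4 + 7*s^3 - 19*s^2 + 9*s - 1)
The step-3 result is T(s). Setting s = 0: T(0) = 4/(-1) = -4.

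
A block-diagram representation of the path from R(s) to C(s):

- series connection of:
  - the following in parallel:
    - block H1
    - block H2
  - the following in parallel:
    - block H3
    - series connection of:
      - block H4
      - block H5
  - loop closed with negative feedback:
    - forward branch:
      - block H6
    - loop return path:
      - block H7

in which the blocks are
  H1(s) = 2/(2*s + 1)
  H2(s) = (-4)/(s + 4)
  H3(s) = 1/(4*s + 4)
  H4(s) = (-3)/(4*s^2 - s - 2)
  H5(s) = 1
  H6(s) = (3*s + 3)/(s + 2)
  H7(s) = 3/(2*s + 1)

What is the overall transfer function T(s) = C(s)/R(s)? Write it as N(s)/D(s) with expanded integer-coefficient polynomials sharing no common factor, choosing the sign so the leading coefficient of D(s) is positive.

Step 1: parallel reduction of H1, H2 -> (4 - 6*s)/(2*s^2 + 9*s + 4)
Step 2: series reduction of H4, H5 -> (-3)/(4*s^2 - s - 2)
Step 3: add H3, (H4*H5) (parallel) -> (4*s^2 - 13*s - 14)/(16*s^3 + 12*s^2 - 12*s - 8)
Step 4: close the feedback loop around H6, H7 -> (6*s^2 + 9*s + 3)/(2*s^2 + 14*s + 11)
Step 5: cascade (H1+H2), (H3+(H4*H5)), [H6/(1+H6*H7)]: this yields T(s), and no further normalization is needed

Final answer: (-36*s^3 + 141*s^2 + 48*s - 84)/(16*s^5 + 172*s^4 + 484*s^3 + 130*s^2 - 356*s - 176)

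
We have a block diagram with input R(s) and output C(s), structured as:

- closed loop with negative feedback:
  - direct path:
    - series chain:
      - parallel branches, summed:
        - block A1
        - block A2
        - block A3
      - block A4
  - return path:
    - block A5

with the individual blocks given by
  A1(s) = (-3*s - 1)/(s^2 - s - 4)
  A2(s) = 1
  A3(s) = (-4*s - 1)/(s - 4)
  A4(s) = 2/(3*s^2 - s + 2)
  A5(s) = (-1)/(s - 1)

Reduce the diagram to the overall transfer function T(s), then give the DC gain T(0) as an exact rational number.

Reducing step by step:

Step 1. reduce the parallel group A1, A2, A3 gives (-3*s^3 - 5*s^2 + 28*s + 24)/(s^3 - 5*s^2 + 16)
Step 2. cascade (A1+A2+A3), A4 gives (-6*s^3 - 10*s^2 + 56*s + 48)/(3*s^5 - 16*s^4 + 7*s^3 + 38*s^2 - 16*s + 32)
Step 3. apply the feedback formula to ((A1+A2+A3)*A4), A5 gives (-6*s^4 - 4*s^3 + 66*s^2 - 8*s - 48)/(3*s^6 - 19*s^5 + 23*s^4 + 37*s^3 - 44*s^2 - 8*s - 80)
DC gain: substitute s = 0 into T(s) from step 3: T(0) = -48/(-80) = 3/5.

Answer: 3/5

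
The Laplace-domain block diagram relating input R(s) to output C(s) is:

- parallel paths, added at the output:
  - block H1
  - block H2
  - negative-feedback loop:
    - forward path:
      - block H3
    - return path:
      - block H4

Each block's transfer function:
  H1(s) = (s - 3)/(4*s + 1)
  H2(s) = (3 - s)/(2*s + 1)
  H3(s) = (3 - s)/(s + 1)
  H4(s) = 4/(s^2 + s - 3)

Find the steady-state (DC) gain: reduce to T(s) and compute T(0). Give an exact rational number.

Reducing step by step:

1. apply the feedback formula to H3, H4; result (-s^3 + 2*s^2 + 6*s - 9)/(s^3 + 2*s^2 - 6*s + 9)
2. reduce the parallel group H1, H2, [H3/(1+H3*H4)]; result (-10*s^5 + 12*s^4 + 83*s^3 - 88*s^2 + 6*s - 9)/(8*s^5 + 22*s^4 - 35*s^3 + 38*s^2 + 48*s + 9)
Step 2 gives the overall T(s). Then T(0) = -9/9 = -1.

Answer: -1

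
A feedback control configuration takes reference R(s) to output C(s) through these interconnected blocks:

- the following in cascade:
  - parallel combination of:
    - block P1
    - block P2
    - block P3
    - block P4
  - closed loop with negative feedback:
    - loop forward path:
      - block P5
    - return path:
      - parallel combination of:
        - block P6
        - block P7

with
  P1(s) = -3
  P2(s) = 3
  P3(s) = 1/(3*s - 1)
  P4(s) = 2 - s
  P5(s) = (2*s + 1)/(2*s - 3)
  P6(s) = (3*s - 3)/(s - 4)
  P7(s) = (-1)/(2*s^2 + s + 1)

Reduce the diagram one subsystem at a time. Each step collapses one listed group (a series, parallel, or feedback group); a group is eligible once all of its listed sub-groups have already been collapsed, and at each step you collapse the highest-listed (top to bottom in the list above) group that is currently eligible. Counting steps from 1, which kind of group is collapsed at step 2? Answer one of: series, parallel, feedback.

1. add P1, P2, P3, P4 (parallel)
2. combine P6, P7 in parallel
3. collapse the loop (P5 forward, (P6+P7) return)
4. cascade (P1+P2+P3+P4), [P5/(1+P5*(P6+P7))]
Step 2: parallel.

Therefore the answer is parallel.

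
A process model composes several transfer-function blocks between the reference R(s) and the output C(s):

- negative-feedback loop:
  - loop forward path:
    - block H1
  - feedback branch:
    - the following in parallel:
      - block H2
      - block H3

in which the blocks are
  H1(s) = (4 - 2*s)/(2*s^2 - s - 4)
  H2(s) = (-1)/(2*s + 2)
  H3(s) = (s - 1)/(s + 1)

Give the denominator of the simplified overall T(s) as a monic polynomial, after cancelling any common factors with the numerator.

Reducing step by step:

[1] combine H2, H3 in parallel, giving (2*s - 3)/(2*s + 2)
[2] feedback reduction of H1, (H2+H3), giving (-2*s^2 + 2*s + 4)/(2*s^3 - s^2 + 2*s - 10)
Step 2 gives the fully reduced T(s), with no common factor left to cancel. The denominator's leading coefficient is 2, so divide each of its coefficients by 2 to get the monic form.

Answer: s^3 - s^2/2 + s - 5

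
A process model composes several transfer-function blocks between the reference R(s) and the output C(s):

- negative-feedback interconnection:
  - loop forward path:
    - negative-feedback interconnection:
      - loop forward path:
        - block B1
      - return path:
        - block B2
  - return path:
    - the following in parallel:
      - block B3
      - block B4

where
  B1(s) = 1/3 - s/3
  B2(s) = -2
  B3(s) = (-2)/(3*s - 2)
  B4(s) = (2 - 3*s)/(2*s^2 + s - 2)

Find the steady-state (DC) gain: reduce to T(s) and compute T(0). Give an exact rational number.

1. apply the feedback formula to B1, B2: (1 - s)/(2*s + 1)
2. combine B3, B4 in parallel: (-13*s^2 + 10*s)/(6*s^3 - s^2 - 8*s + 4)
3. feedback reduction of [B1/(1+B1*B2)], (B3+B4): (-6*s^4 + 7*s^3 + 7*s^2 - 12*s + 4)/(12*s^4 + 17*s^3 - 40*s^2 + 10*s + 4)
DC gain: substitute s = 0 into T(s) from step 3: T(0) = 4/4 = 1.

Final answer: 1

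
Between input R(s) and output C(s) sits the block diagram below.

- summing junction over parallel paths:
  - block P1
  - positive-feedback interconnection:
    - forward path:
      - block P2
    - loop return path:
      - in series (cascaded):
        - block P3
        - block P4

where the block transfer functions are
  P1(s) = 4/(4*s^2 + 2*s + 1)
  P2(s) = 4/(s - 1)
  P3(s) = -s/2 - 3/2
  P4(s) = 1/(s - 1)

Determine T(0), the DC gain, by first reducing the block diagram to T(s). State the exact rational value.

First reduce the diagram to T(s).

Step 1. reduce the series chain P3, P4: (-s - 3)/(2*s - 2)
Step 2. apply the feedback formula to P2, (P3*P4): (4*s - 4)/(s^2 + 7)
Step 3. combine P1, [P2/(1-P2*(P3*P4))] in parallel: (16*s^3 - 4*s^2 - 4*s + 24)/(4*s^4 + 2*s^3 + 29*s^2 + 14*s + 7)
Step 3 gives the overall T(s). Then T(0) = 24/7.

Answer: 24/7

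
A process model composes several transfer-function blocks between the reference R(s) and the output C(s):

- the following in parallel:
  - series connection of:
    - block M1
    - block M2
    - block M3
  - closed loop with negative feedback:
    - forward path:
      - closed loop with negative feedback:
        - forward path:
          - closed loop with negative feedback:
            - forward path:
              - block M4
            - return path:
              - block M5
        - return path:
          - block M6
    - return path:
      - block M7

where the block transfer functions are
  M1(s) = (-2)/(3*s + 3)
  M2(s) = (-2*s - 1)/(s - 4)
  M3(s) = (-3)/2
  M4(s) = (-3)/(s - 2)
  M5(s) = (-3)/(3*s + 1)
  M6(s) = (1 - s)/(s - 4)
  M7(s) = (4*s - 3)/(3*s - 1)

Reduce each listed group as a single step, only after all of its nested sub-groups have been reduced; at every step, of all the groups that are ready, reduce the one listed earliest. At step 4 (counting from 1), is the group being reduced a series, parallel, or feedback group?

Step 1 - multiply M1, M2, M3 (series)
Step 2 - reduce the feedback loop with forward M4 and return M5
Step 3 - apply the feedback formula to [M4/(1+M4*M5)], M6
Step 4 - close the feedback loop around [[M4/(1+M4*M5)]/(1+[M4/(1+M4*M5)]*M6)], M7
Step 5 - add (M1*M2*M3), [[[M4/(1+M4*M5)]/(1+[M4/(1+M4*M5)]*M6)]/(1+[[M4/(1+M4*M5)]/(1+[M4/(1+M4*M5)]*M6)]*M7)] (parallel)
Step 4 collapses a feedback group.

Therefore the answer is feedback.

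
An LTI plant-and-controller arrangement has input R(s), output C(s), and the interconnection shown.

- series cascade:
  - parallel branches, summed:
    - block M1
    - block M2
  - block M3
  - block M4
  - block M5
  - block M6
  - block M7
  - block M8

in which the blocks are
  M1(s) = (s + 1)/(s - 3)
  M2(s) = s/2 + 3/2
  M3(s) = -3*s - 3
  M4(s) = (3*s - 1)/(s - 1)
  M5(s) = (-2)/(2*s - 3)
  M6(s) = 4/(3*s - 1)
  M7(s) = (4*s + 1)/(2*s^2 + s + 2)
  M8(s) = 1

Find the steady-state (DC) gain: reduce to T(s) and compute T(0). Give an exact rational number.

Reducing step by step:

Step 1 - combine M1, M2 in parallel gives (s^2 + 2*s - 7)/(2*s - 6)
Step 2 - series reduction of (M1+M2), M3, M4, M5, M6, M7, M8 gives (48*s^4 + 156*s^3 - 204*s^2 - 396*s - 84)/(4*s^5 - 20*s^4 + 29*s^3 - 22*s^2 + 27*s - 18)
That last expression is T(s); at s = 0 only the constant terms survive, so T(0) = -84/(-18) = 14/3.

Answer: 14/3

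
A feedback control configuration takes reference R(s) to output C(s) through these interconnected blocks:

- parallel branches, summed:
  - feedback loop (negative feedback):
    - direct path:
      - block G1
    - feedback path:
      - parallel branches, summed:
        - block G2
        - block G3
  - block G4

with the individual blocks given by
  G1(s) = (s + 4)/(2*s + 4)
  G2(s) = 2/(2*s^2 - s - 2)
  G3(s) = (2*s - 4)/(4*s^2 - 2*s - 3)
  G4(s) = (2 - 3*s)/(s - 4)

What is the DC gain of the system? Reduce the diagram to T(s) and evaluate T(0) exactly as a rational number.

The answer is 1/4.

Reasoning:
(1) combine G2, G3 in parallel; result (4*s^3 - 2*s^2 - 4*s + 2)/(8*s^4 - 8*s^3 - 12*s^2 + 7*s + 6)
(2) reduce the feedback loop with forward G1 and return (G2+G3); result (8*s^5 + 24*s^4 - 44*s^3 - 41*s^2 + 34*s + 24)/(16*s^5 + 20*s^4 - 42*s^3 - 46*s^2 + 26*s + 32)
(3) combine [G1/(1+G1*(G2+G3))], G4 in parallel; result (-40*s^6 - 36*s^5 + 26*s^4 + 189*s^3 + 28*s^2 - 156*s - 32)/(16*s^6 - 44*s^5 - 122*s^4 + 122*s^3 + 210*s^2 - 72*s - 128)
The step-3 result is T(s). Setting s = 0: T(0) = -32/(-128) = 1/4.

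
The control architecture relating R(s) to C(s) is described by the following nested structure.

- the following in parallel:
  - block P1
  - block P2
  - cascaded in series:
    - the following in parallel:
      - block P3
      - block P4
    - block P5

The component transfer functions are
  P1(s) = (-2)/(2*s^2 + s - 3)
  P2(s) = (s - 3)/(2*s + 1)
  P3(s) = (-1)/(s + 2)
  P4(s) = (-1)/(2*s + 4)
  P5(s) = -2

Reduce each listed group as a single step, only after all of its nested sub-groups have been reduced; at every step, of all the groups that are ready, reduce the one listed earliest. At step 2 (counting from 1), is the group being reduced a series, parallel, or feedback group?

[1] add P3, P4 (parallel)
[2] cascade (P3+P4), P5
[3] reduce the parallel group P1, P2, ((P3+P4)*P5)
Step 2 collapses a series group.

Therefore the answer is series.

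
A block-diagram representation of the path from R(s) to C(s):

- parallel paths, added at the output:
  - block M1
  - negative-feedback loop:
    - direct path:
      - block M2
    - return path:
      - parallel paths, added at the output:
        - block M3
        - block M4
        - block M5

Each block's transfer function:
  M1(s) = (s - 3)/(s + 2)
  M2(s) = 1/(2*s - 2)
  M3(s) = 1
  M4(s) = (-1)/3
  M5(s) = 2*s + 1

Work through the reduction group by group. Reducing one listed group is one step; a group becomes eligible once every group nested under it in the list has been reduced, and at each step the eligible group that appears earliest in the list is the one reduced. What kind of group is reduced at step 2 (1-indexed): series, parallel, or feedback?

Reducing step by step:

[1] reduce the parallel group M3, M4, M5
[2] reduce the feedback loop with forward M2 and return (M3+M4+M5)
[3] sum the parallel branches M1, [M2/(1+M2*(M3+M4+M5))]
Step 2 collapses a feedback group.

Answer: feedback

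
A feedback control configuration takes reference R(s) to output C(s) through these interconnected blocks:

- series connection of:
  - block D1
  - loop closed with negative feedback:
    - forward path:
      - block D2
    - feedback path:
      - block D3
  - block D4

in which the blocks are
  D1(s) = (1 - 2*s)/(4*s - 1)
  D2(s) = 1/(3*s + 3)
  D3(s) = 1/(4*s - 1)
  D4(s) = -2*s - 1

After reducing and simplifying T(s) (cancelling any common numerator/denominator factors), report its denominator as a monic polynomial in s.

The answer is s^2 + 3*s/4 - 1/6.

Reasoning:
[1] feedback reduction of D2, D3 gives (4*s - 1)/(12*s^2 + 9*s - 2)
[2] combine D1, [D2/(1+D2*D3)], D4 in series gives (4*s^2 - 1)/(12*s^2 + 9*s - 2)
That last expression is T(s), already simplified. Scaling its denominator by 1/12 (the reciprocal of the leading coefficient) yields the monic denominator.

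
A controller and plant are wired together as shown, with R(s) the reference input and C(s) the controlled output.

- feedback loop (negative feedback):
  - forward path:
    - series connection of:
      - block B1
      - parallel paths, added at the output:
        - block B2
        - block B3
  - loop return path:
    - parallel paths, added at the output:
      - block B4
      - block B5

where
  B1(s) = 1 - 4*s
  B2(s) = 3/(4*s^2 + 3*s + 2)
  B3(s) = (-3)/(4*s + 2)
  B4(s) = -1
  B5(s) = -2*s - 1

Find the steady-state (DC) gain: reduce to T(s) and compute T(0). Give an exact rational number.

Step 1 - parallel reduction of B2, B3 = (-12*s^2 + 3*s)/(16*s^3 + 20*s^2 + 14*s + 4)
Step 2 - reduce the series chain B1, (B2+B3) = (48*s^3 - 24*s^2 + 3*s)/(16*s^3 + 20*s^2 + 14*s + 4)
Step 3 - reduce the parallel group B4, B5 = -2*s - 2
Step 4 - collapse the loop ((B1*(B2+B3)) forward, (B4+B5) return) = (-48*s^3 + 24*s^2 - 3*s)/(96*s^4 + 32*s^3 - 62*s^2 - 8*s - 4)
The step-4 result is T(s). Setting s = 0: T(0) = 0/(-4) = 0.

Final answer: 0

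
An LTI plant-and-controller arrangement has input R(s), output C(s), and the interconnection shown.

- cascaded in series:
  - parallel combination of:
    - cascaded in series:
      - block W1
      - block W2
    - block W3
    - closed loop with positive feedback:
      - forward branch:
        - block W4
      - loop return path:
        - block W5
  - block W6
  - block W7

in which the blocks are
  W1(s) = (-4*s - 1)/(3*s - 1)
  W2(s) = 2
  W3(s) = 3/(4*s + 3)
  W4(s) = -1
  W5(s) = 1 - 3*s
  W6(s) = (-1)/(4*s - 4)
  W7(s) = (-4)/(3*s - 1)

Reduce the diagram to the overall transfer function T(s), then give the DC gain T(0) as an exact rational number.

The answer is 5/2.

Reasoning:
(1) cascade W1, W2 -> (-8*s - 2)/(3*s - 1)
(2) reduce the feedback loop with forward W4 and return W5 -> 1/(3*s - 2)
(3) add (W1*W2), W3, [W4/(1-W4*W5)] (parallel) -> (-96*s^3 + 7*s^2 + 24*s + 15)/(36*s^3 - 9*s^2 - 19*s + 6)
(4) multiply ((W1*W2)+W3+[W4/(1-W4*W5)]), W6, W7 (series) -> (-96*s^3 + 7*s^2 + 24*s + 15)/(108*s^5 - 171*s^4 + 15*s^3 + 85*s^2 - 43*s + 6)
That last expression is T(s); at s = 0 only the constant terms survive, so T(0) = 15/6 = 5/2.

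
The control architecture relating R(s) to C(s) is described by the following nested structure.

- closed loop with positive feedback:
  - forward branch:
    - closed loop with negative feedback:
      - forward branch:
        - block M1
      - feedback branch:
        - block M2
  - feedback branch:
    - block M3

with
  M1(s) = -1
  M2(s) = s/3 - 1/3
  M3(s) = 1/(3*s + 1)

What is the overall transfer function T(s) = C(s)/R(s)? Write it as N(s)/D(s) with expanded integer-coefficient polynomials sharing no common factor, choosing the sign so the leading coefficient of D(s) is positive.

The answer is (9*s + 3)/(3*s^2 - 11*s - 7).

Reasoning:
1. close the feedback loop around M1, M2; result 3/(s - 4)
2. collapse the loop ([M1/(1+M1*M2)] forward, M3 return) - this is the overall T(s), already in the required normalized form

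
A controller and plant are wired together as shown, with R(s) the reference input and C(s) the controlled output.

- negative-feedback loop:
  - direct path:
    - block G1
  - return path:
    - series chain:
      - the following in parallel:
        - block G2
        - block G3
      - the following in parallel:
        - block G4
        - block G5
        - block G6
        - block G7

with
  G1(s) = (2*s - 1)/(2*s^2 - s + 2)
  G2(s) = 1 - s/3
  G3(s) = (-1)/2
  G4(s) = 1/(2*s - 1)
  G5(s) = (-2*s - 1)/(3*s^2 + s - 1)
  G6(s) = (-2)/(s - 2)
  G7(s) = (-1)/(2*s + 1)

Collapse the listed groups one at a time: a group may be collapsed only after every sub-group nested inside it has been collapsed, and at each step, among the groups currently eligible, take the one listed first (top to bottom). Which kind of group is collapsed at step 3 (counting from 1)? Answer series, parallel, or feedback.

(1) reduce the parallel group G2, G3
(2) add G4, G5, G6, G7 (parallel)
(3) multiply (G2+G3), (G4+G5+G6+G7) (series)
(4) feedback reduction of G1, ((G2+G3)*(G4+G5+G6+G7))
Step 3 collapses a series group.

Answer: series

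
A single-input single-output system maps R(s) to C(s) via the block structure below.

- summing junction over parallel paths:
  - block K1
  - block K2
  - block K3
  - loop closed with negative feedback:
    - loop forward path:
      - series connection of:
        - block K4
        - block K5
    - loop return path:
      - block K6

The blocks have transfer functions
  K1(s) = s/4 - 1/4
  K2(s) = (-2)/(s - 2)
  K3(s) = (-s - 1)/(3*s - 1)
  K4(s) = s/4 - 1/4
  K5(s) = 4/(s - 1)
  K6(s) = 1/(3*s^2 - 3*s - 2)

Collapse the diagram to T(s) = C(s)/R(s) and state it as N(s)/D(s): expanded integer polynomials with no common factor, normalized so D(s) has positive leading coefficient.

The answer is (9*s^5 - 15*s^4 - 114*s^3 + 173*s^2 + s - 30)/(36*s^4 - 120*s^3 + 96*s^2 + 4*s - 8).

Reasoning:
(1) series reduction of K4, K5: 1
(2) feedback reduction of (K4*K5), K6: (3*s^2 - 3*s - 2)/(3*s^2 - 3*s - 1)
(3) reduce the parallel group K1, K2, K3, [(K4*K5)/(1+(K4*K5)*K6)] - this is the overall T(s), already in the required normalized form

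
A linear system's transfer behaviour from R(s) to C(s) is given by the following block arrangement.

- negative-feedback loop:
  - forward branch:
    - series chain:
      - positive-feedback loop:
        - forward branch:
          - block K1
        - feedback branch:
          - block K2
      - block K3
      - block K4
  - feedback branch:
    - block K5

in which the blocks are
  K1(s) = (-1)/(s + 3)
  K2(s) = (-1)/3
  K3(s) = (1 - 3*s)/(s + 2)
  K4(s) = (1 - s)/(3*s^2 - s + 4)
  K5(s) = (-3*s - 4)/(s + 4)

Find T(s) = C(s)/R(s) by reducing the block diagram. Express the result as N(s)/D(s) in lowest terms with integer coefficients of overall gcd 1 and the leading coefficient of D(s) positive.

The answer is (-9*s^3 - 24*s^2 + 45*s - 12)/(9*s^5 + 75*s^4 + 229*s^3 + 224*s^2 + 185*s + 268).

Reasoning:
Step 1: apply the feedback formula to K1, K2 = (-3)/(3*s + 8)
Step 2: combine [K1/(1-K1*K2)], K3, K4 in series = (-9*s^2 + 12*s - 3)/(9*s^4 + 39*s^3 + 46*s^2 + 40*s + 64)
Step 3: collapse the loop (([K1/(1-K1*K2)]*K3*K4) forward, K5 return): this yields T(s), and no further normalization is needed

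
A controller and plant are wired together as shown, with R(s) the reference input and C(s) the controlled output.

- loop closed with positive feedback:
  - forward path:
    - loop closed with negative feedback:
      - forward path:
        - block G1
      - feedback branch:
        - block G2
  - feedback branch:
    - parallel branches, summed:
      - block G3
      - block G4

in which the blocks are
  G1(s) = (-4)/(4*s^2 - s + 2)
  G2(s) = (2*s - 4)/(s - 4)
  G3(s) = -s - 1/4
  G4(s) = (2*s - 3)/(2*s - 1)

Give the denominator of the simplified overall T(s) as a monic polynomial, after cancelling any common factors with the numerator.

1. reduce the feedback loop with forward G1 and return G2, giving (16 - 4*s)/(4*s^3 - 17*s^2 - 2*s + 8)
2. add G3, G4 (parallel), giving (-8*s^2 + 10*s - 11)/(8*s - 4)
3. apply the feedback formula to [G1/(1+G1*G2)], (G3+G4), giving (-8*s^2 + 36*s - 16)/(8*s^4 - 46*s^3 + 55*s^2 - 33*s + 36)
The result of step 3 is T(s) in lowest terms. Its denominator has leading coefficient 8; dividing the denominator through by 8 makes it monic.

Answer: s^4 - 23*s^3/4 + 55*s^2/8 - 33*s/8 + 9/2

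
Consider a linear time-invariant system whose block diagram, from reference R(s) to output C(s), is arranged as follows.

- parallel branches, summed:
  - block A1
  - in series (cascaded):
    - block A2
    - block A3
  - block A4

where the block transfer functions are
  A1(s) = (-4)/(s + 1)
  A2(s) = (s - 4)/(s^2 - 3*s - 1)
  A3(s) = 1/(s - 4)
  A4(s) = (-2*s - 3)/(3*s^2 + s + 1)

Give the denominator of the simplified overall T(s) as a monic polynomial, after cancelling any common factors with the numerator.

1. cascade A2, A3 -> 1/(s^2 - 3*s - 1)
2. add A1, (A2*A3), A4 (parallel) -> (-14*s^4 + 36*s^3 + 38*s^2 + 32*s + 8)/(3*s^5 - 5*s^4 - 13*s^3 - 9*s^2 - 5*s - 1)
The result of step 2 is T(s) in lowest terms. Its denominator has leading coefficient 3; dividing the denominator through by 3 makes it monic.

Therefore the answer is s^5 - 5*s^4/3 - 13*s^3/3 - 3*s^2 - 5*s/3 - 1/3.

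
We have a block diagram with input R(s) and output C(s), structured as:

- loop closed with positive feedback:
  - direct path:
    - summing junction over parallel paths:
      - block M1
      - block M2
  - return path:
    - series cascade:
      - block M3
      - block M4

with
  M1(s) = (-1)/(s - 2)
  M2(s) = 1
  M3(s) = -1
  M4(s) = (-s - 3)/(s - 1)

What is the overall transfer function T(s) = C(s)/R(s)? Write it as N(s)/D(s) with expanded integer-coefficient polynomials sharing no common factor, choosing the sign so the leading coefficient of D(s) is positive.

Answer: (-s^2 + 4*s - 3)/(3*s - 11)

Working:
Step 1. sum the parallel branches M1, M2; result (s - 3)/(s - 2)
Step 2. cascade M3, M4; result (s + 3)/(s - 1)
Step 3. reduce the feedback loop with forward (M1+M2) and return (M3*M4), which is the overall transfer function T(s) = C(s)/R(s) in lowest terms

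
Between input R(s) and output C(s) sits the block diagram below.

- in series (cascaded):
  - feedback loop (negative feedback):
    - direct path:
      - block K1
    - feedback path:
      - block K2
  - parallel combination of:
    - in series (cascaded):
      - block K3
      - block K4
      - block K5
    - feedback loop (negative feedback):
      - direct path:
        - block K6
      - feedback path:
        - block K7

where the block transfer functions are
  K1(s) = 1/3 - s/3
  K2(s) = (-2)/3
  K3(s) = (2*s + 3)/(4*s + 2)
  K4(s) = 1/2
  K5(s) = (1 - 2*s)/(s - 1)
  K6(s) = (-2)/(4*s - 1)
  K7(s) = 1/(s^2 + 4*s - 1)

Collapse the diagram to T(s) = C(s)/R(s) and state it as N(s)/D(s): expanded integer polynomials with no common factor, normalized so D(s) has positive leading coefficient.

Step 1: reduce the feedback loop with forward K1 and return K2 gives (3 - 3*s)/(2*s + 7)
Step 2: cascade K3, K4, K5 gives (-4*s^2 - 4*s + 3)/(8*s^2 - 4*s - 4)
Step 3: collapse the loop (K6 forward, K7 return) gives (-2*s^2 - 8*s + 2)/(4*s^3 + 15*s^2 - 8*s - 1)
Step 4: parallel reduction of (K3*K4*K5), [K6/(1+K6*K7)] gives (-16*s^5 - 92*s^4 - 72*s^3 + 137*s^2 + 4*s - 11)/(32*s^5 + 104*s^4 - 140*s^3 - 36*s^2 + 36*s + 4)
Step 5: cascade [K1/(1+K1*K2)], ((K3*K4*K5)+[K6/(1+K6*K7)]), which is the overall transfer function T(s) = C(s)/R(s) in lowest terms

Hence the answer: (48*s^5 + 276*s^4 + 216*s^3 - 411*s^2 - 12*s + 33)/(64*s^5 + 496*s^4 + 944*s^3 - 108*s^2 - 288*s - 28)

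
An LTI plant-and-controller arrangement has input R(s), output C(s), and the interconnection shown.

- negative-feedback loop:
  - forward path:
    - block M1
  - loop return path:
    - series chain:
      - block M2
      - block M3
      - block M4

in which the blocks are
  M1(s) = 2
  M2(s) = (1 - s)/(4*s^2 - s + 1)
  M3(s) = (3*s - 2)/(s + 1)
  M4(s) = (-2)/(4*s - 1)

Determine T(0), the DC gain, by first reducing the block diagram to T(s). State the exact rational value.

First reduce the diagram to T(s).

1. multiply M2, M3, M4 (series); result (6*s^2 - 10*s + 4)/(16*s^4 + 8*s^3 - 3*s^2 + 4*s - 1)
2. feedback reduction of M1, (M2*M3*M4); result (32*s^4 + 16*s^3 - 6*s^2 + 8*s - 2)/(16*s^4 + 8*s^3 + 9*s^2 - 16*s + 7)
DC gain: substitute s = 0 into T(s) from step 2: T(0) = -2/7.

Answer: -2/7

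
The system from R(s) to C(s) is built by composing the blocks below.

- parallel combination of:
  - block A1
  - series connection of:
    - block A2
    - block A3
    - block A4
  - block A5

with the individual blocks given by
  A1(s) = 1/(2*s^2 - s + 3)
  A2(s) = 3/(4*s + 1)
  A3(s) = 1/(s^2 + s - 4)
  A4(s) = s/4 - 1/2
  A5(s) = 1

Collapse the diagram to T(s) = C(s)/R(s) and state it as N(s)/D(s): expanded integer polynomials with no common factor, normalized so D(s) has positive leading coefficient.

[1] cascade A2, A3, A4; result (3*s - 6)/(16*s^3 + 20*s^2 - 60*s - 16)
[2] parallel reduction of A1, (A2*A3*A4), A5, which is the overall transfer function T(s) = C(s)/R(s) in lowest terms

Answer: (32*s^5 + 24*s^4 - 70*s^3 + 93*s^2 - 209*s - 82)/(32*s^5 + 24*s^4 - 92*s^3 + 88*s^2 - 164*s - 48)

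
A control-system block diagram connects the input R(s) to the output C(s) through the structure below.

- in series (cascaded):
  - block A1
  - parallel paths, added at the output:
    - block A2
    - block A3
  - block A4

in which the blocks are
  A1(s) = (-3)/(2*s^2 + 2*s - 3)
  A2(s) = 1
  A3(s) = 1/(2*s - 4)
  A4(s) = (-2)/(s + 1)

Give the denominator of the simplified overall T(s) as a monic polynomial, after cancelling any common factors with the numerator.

Answer: s^4 - 9*s^2/2 - s/2 + 3

Working:
Step 1 - reduce the parallel group A2, A3, giving (2*s - 3)/(2*s - 4)
Step 2 - series reduction of A1, (A2+A3), A4, giving (6*s - 9)/(2*s^4 - 9*s^2 - s + 6)
The result of step 2 is T(s) in lowest terms. Its denominator has leading coefficient 2; dividing the denominator through by 2 makes it monic.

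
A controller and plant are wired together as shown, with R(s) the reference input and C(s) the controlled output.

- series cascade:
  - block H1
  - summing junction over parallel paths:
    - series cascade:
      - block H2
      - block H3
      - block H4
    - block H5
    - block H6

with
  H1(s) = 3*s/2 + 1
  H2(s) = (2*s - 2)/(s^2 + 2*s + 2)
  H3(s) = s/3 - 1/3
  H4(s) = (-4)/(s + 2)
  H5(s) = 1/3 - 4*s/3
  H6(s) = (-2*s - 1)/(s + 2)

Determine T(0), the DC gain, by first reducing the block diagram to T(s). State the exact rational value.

First reduce the diagram to T(s).

Step 1 - multiply H2, H3, H4 (series) = (-8*s^2 + 16*s - 8)/(3*s^3 + 12*s^2 + 18*s + 12)
Step 2 - parallel reduction of (H2*H3*H4), H5, H6 = (-4*s^4 - 21*s^3 - 43*s^2 - 12*s - 10)/(3*s^3 + 12*s^2 + 18*s + 12)
Step 3 - cascade H1, ((H2*H3*H4)+H5+H6) = (-12*s^5 - 71*s^4 - 171*s^3 - 122*s^2 - 54*s - 20)/(6*s^3 + 24*s^2 + 36*s + 24)
Evaluating the step-3 result (the overall T(s)) at s = 0 gives T(0) = -20/24 = -5/6.

Answer: -5/6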